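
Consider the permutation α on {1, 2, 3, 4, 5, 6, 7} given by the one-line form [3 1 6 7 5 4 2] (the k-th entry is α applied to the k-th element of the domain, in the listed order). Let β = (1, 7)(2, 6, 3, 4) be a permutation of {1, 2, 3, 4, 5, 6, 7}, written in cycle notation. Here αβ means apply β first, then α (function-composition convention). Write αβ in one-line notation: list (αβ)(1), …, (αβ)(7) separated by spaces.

2 4 7 1 5 6 3

Chase each element through β then α: 1 → 7 → 2; 2 → 6 → 4; 3 → 4 → 7; 4 → 2 → 1; 5 → 5 → 5; 6 → 3 → 6; 7 → 1 → 3.
Collecting the images, αβ = [2 4 7 1 5 6 3].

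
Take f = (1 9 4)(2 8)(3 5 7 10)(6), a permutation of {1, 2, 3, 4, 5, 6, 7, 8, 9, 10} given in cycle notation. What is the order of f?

The cycle type of f is (4, 3, 2, 1).
The order of f is the least common multiple of its cycle lengths: lcm(4, 3, 2) = 12.

12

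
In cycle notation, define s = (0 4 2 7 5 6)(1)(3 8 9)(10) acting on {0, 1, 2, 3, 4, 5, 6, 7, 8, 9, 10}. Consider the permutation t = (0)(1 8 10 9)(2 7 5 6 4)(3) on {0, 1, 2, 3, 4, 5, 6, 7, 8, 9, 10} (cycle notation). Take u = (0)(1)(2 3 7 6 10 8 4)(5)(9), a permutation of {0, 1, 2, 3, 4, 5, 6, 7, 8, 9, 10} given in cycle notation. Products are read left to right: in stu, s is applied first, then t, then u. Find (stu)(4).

(stu)(4) = u(t(s(4))). s(4) = 2, then t(2) = 7, then u(7) = 6, so the result is 6.

6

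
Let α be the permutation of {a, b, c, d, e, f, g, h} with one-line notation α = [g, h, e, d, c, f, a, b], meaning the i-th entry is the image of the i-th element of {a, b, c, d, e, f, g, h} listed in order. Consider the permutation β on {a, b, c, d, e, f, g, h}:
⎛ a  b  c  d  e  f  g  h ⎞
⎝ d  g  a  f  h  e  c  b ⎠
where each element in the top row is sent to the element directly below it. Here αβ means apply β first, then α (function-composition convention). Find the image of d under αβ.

f

β(d) = f, then α(f) = f; composing gives (αβ)(d) = f.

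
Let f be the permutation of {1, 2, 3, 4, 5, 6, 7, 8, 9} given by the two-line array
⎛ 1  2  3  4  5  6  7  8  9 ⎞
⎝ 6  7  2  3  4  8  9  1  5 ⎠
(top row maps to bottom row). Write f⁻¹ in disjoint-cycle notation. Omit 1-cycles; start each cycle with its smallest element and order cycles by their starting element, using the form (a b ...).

(1 8 6)(2 3 4 5 9 7)

First write f in disjoint cycles: (1 6 8)(2 7 9 5 4 3).
Reversing each cycle (and rotating so the smallest element leads) gives f⁻¹ = (1 8 6)(2 3 4 5 9 7).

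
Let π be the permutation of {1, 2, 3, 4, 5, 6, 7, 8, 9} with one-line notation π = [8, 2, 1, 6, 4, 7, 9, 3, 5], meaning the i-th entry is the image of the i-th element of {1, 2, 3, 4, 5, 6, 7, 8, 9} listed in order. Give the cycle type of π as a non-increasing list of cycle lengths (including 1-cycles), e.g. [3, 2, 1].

The disjoint cycles are (1 8 3)(2)(4 6 7 9 5), with lengths 5, 3, 1 in non-increasing order.

[5, 3, 1]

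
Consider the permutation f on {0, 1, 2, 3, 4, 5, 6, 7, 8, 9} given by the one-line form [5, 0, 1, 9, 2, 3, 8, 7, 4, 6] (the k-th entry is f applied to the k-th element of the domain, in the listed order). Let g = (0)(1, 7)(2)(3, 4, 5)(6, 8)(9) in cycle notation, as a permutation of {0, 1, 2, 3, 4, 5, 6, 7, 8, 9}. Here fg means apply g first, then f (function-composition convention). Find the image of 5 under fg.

First apply g: g(5) = 3, then f(3) = 9. Thus (fg)(5) = 9.

9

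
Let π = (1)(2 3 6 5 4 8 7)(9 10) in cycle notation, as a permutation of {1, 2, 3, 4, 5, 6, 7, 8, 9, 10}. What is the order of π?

The disjoint cycles have lengths 7, 2, 1.
The order is lcm(7, 2) = 14.

14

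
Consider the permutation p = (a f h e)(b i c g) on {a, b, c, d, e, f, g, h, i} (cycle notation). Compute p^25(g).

b

g lies in the 4-cycle (b i c g).
Since the cycle has length 4, p^25 acts on it the same as p^1 (25 mod 4 = 1).
Advancing 1 step from g: g → b.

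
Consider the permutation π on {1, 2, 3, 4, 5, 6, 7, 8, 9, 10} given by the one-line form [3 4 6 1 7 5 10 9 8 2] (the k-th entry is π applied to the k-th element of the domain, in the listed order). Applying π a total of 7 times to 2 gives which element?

10

Tracing 2 → 4 → … returns to 2 after 8 steps, so 2 lies in an 8-cycle (1 3 6 5 7 10 2 4).
Stepping 7 places around the cycle: 2 → 4 → 1 → 3 → 6 → 5 → 7 → 10.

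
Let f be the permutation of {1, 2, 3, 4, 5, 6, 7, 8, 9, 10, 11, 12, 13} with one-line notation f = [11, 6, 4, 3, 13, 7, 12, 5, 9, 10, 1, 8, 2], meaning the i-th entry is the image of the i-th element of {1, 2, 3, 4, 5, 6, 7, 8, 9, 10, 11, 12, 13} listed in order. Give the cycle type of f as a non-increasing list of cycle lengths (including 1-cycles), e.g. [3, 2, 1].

[7, 2, 2, 1, 1]

The disjoint cycles are (1, 11)(2, 6, 7, 12, 8, 5, 13)(3, 4)(9)(10), with lengths 7, 2, 2, 1, 1 in non-increasing order.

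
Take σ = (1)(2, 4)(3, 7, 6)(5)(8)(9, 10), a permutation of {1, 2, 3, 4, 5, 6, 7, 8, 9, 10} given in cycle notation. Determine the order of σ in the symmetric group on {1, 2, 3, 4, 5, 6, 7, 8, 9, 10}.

The cycle type of σ is (3, 2, 2, 1, 1, 1).
The order is lcm(3, 2, 2) = 6.

6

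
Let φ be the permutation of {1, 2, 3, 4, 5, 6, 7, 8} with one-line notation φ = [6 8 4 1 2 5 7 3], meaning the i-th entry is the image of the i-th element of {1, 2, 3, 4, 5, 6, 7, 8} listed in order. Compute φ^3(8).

1

Tracing 8 → 3 → … returns to 8 after 7 steps, so 8 lies in a 7-cycle (1 6 5 2 8 3 4).
Advancing 3 steps from 8: 8 → 3 → 4 → 1.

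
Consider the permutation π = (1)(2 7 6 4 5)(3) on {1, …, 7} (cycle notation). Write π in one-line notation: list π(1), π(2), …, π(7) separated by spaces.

1 7 3 5 2 4 6

Image by image: 1↦1, 2↦7, 3↦3, 4↦5, 5↦2, 6↦4, 7↦6.
So the one-line form is 1 7 3 5 2 4 6.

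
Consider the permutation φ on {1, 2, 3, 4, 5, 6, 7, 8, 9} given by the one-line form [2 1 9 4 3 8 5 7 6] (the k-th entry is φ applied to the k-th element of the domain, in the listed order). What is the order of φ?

Decomposing into disjoint cycles gives cycle lengths 6, 2, 1.
Since disjoint cycles commute, ord(φ) = lcm(6, 2) = 6.

6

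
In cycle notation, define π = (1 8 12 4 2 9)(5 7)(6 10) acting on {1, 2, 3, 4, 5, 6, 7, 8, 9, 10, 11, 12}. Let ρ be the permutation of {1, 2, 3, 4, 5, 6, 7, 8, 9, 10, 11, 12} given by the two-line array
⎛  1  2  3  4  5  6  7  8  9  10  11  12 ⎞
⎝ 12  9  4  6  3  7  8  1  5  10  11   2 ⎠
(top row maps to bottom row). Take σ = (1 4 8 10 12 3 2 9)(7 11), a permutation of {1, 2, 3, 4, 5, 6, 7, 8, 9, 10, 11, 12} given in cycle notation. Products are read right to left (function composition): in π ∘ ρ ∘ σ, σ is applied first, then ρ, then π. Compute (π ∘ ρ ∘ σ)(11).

12

(π ∘ ρ ∘ σ)(11) = π(ρ(σ(11))). σ(11) = 7, then ρ(7) = 8, then π(8) = 12, so the result is 12.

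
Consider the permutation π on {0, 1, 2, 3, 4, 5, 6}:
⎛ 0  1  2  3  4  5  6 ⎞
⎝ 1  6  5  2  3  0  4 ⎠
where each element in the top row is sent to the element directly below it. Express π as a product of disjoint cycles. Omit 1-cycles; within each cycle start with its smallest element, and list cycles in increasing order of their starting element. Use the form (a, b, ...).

(0, 1, 6, 4, 3, 2, 5)

From 0: 0 → 1 → 6 → 4 → 3 → 2 → 5 → 0, closing the cycle (0, 1, 6, 4, 3, 2, 5).
Continuing from each remaining unvisited element yields (0, 1, 6, 4, 3, 2, 5).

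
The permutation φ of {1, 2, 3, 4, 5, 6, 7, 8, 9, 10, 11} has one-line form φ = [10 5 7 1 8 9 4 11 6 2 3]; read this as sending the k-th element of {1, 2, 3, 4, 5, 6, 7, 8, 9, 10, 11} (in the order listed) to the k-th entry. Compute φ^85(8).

4

Tracing 8 → 11 → … returns to 8 after 9 steps, so 8 lies in a 9-cycle (1, 10, 2, 5, 8, 11, 3, 7, 4).
Powers repeat with period 9 on this cycle, and 85 mod 9 = 4, so φ^85(8) = φ^4(8).
Advancing 4 steps from 8: 8 → 11 → 3 → 7 → 4.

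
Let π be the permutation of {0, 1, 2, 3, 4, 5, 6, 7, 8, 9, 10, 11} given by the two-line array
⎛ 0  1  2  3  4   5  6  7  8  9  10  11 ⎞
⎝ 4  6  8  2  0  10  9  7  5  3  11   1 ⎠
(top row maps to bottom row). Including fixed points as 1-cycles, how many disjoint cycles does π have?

The cycle decomposition is (0, 4)(1, 6, 9, 3, 2, 8, 5, 10, 11)(7), which has 3 cycles (counting 1-cycles).

3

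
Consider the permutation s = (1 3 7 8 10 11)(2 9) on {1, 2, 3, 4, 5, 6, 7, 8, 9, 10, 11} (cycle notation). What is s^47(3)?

3 lies in the 6-cycle (1 3 7 8 10 11).
Powers repeat with period 6 on this cycle, and 47 mod 6 = 5, so s^47(3) = s^5(3).
Advancing 5 steps from 3: 3 → 7 → 8 → 10 → 11 → 1.

1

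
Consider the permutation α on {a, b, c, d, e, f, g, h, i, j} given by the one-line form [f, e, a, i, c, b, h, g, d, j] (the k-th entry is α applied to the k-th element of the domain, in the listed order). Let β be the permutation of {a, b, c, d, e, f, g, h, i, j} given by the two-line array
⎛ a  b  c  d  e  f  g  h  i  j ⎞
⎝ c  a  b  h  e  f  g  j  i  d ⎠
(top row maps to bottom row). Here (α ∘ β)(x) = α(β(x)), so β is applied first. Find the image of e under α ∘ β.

β(e) = e, then α(e) = c; composing gives (α ∘ β)(e) = c.

c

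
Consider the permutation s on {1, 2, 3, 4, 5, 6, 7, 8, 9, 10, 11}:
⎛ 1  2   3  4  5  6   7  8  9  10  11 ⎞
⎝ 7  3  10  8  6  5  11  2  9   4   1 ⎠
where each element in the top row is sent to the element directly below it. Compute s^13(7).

11

Tracing 7 → 11 → … returns to 7 after 3 steps, so 7 lies in a 3-cycle (1, 7, 11).
On a 3-cycle, s^3 is the identity, so s^13 = s^1 there (13 ≡ 1 mod 3).
Stepping 1 place around the cycle: 7 → 11.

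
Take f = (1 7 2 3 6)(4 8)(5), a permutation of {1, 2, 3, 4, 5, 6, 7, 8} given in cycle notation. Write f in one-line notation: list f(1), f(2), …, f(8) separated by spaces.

7 3 6 8 5 1 2 4

Reading each image from the cycles: 1↦7, 2↦3, 3↦6, 4↦8, 5↦5, 6↦1, 7↦2, 8↦4.
Listing these in domain order gives 7 3 6 8 5 1 2 4.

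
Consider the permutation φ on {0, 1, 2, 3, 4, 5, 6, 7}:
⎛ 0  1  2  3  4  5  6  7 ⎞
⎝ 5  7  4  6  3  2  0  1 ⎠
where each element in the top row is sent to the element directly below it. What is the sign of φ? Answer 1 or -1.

1

In disjoint-cycle form the cycle lengths are 6, 2.
A cycle of length ℓ contributes ℓ−1 transpositions, so φ is a product of 5 + 1 = 6 transpositions — even.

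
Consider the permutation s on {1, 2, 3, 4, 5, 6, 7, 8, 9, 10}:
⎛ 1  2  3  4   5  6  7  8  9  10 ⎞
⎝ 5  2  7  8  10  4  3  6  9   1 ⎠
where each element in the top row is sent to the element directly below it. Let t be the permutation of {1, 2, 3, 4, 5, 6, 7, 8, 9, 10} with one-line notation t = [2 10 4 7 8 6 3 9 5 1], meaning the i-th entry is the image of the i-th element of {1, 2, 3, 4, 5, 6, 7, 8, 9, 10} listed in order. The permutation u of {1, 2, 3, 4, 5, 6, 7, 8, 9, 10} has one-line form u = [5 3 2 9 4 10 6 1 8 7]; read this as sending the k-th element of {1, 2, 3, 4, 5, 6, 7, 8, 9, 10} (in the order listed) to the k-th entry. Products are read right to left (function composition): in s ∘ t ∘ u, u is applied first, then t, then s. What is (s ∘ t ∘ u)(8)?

Apply the permutations in order: u(8) = 1, then t(1) = 2, then s(2) = 2. So (s ∘ t ∘ u)(8) = 2.

2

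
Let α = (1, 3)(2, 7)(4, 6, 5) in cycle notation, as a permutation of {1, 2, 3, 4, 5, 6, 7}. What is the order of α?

The cycle type of α is (3, 2, 2).
Since disjoint cycles commute, ord(α) = lcm(3, 2, 2) = 6.

6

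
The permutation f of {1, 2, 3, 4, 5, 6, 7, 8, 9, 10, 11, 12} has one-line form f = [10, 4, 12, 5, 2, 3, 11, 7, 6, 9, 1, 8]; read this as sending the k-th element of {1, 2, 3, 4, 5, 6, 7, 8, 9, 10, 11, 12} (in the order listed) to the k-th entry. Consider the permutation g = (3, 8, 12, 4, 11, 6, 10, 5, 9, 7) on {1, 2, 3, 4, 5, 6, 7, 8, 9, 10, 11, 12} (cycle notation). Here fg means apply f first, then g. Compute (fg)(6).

8

First apply f: f(6) = 3, then g(3) = 8. Thus (fg)(6) = 8.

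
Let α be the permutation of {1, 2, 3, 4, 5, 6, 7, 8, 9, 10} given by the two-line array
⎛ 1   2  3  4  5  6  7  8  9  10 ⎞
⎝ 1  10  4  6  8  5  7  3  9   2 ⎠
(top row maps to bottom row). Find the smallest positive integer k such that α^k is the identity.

10

The disjoint-cycle form of α has cycle lengths 5, 2, 1, 1, 1.
The order of α is the least common multiple of its cycle lengths: lcm(5, 2) = 10.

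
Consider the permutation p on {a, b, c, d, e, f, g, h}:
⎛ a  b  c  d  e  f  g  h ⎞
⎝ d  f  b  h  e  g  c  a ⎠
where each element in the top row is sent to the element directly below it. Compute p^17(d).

Tracing d → h → … returns to d after 3 steps, so d lies in a 3-cycle (a, d, h).
On a 3-cycle, p^3 is the identity, so p^17 = p^2 there (17 ≡ 2 mod 3).
Advancing 2 steps from d: d → h → a.

a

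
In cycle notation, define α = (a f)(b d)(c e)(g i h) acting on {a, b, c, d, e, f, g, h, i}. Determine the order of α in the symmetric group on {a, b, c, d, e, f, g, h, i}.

6

The disjoint cycles have lengths 3, 2, 2, 2.
The order of α is the least common multiple of its cycle lengths: lcm(3, 2, 2, 2) = 6.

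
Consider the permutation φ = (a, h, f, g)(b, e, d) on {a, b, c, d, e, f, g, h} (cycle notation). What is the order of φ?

The cycle type of φ is (4, 3, 1).
Since disjoint cycles commute, ord(φ) = lcm(4, 3) = 12.

12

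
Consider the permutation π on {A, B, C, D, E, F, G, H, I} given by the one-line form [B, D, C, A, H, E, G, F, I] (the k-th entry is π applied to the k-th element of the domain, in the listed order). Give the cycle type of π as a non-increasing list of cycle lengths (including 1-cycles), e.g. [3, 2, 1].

[3, 3, 1, 1, 1]

The disjoint cycles are (A, B, D)(C)(E, H, F)(G)(I), with lengths 3, 3, 1, 1, 1 in non-increasing order.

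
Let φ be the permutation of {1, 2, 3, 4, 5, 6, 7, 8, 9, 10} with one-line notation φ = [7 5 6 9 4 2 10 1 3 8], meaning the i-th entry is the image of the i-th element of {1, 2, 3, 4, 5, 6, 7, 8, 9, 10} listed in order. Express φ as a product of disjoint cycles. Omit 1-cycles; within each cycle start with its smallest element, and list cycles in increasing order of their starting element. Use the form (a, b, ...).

(1, 7, 10, 8)(2, 5, 4, 9, 3, 6)

Start at 1 and follow images: 1 → 7 → 10 → 8 → 1, giving the cycle (1, 7, 10, 8).
Continuing from each remaining unvisited element yields (1, 7, 10, 8)(2, 5, 4, 9, 3, 6).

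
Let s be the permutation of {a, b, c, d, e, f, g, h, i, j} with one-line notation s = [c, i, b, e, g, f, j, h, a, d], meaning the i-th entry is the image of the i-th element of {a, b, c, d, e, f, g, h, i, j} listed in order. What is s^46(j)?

e

Tracing j → d → … returns to j after 4 steps, so j lies in a 4-cycle (d, e, g, j).
On a 4-cycle, s^4 is the identity, so s^46 = s^2 there (46 ≡ 2 mod 4).
Advancing 2 steps from j: j → d → e.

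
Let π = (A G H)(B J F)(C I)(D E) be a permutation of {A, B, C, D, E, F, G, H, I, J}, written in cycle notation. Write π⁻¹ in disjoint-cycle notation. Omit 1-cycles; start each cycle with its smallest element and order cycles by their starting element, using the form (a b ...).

The inverse reverses each cycle.
After reversing and putting each cycle's least element first, π⁻¹ = (A H G)(B F J)(C I)(D E).

(A H G)(B F J)(C I)(D E)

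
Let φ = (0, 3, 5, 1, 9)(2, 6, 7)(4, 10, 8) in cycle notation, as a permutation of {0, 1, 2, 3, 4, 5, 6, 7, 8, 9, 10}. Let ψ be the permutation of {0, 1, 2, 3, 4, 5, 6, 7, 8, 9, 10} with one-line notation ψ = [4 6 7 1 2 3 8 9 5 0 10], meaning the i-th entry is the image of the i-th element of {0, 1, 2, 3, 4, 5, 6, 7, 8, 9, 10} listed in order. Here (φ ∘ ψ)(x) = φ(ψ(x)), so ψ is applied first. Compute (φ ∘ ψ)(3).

9

First apply ψ: ψ(3) = 1, then φ(1) = 9. Thus (φ ∘ ψ)(3) = 9.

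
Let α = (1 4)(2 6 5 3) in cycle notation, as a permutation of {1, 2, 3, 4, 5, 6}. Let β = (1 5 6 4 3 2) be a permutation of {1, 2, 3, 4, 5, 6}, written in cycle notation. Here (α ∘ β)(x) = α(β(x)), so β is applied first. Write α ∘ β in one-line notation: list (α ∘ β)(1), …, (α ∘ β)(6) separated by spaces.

3 4 6 2 5 1

For each element, apply β then α: 1 → 5 → 3; 2 → 1 → 4; 3 → 2 → 6; 4 → 3 → 2; 5 → 6 → 5; 6 → 4 → 1.
So α ∘ β in one-line form is 3 4 6 2 5 1.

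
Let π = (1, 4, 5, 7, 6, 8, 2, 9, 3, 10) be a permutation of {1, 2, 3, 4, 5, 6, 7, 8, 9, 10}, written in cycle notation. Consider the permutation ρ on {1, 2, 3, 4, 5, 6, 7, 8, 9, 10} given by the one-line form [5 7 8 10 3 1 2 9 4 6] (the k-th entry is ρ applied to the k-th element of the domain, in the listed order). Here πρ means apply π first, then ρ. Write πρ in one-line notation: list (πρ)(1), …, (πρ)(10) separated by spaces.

10 4 6 3 2 9 1 7 8 5

(πρ)(x) = ρ(π(x)). Computing each image: ρ(π(1)) = ρ(4) = 10, ρ(π(2)) = ρ(9) = 4, ρ(π(3)) = ρ(10) = 6, ρ(π(4)) = ρ(5) = 3, ρ(π(5)) = ρ(7) = 2, ρ(π(6)) = ρ(8) = 9, ρ(π(7)) = ρ(6) = 1, ρ(π(8)) = ρ(2) = 7, ρ(π(9)) = ρ(3) = 8, ρ(π(10)) = ρ(1) = 5.
Hence πρ = [10 4 6 3 2 9 1 7 8 5].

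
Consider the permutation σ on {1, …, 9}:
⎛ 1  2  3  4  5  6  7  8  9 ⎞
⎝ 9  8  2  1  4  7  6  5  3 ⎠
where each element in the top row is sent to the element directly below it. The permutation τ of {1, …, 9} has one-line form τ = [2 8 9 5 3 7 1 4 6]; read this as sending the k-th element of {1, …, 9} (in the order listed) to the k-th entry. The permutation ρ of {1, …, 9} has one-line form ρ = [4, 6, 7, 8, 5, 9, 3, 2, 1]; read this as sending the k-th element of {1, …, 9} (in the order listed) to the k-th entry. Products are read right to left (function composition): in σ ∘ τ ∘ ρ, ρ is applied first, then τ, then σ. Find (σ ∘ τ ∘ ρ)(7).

(σ ∘ τ ∘ ρ)(7) = σ(τ(ρ(7))). ρ(7) = 3, then τ(3) = 9, then σ(9) = 3, so the result is 3.

3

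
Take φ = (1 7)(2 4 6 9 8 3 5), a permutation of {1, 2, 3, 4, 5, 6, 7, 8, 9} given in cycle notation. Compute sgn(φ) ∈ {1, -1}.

The cycle lengths are 7, 2.
A cycle of length ℓ contributes ℓ−1 transpositions, so φ is a product of 6 + 1 = 7 transpositions — odd.

-1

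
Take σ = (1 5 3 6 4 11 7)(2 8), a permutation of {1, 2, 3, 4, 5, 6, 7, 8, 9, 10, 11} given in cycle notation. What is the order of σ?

14

The cycle type of σ is (7, 2, 1, 1).
Since disjoint cycles commute, ord(σ) = lcm(7, 2) = 14.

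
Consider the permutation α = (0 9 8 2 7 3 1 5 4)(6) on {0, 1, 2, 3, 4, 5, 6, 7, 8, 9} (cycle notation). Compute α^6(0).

0 lies in the 9-cycle (0 9 8 2 7 3 1 5 4).
Stepping 6 places around the cycle: 0 → 9 → 8 → 2 → 7 → 3 → 1.

1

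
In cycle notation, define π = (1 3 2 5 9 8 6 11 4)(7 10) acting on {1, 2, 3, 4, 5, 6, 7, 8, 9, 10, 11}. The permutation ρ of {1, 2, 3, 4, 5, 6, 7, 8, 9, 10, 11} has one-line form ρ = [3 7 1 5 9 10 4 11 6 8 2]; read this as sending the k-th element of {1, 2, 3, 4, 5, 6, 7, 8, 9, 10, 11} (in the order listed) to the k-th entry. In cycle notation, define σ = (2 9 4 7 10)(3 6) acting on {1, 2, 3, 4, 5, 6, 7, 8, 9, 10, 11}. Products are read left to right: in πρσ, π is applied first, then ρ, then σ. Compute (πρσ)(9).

Apply the permutations in order: π(9) = 8, then ρ(8) = 11, then σ(11) = 11. So (πρσ)(9) = 11.

11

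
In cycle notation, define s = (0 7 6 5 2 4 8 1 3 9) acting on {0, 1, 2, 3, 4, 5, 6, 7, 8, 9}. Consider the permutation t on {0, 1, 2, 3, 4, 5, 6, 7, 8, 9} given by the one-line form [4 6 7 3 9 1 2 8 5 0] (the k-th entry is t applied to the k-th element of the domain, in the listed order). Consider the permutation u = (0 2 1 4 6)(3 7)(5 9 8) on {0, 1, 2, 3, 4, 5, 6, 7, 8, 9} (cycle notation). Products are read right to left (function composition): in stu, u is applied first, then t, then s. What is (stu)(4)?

(stu)(4) = s(t(u(4))). u(4) = 6, then t(6) = 2, then s(2) = 4, so the result is 4.

4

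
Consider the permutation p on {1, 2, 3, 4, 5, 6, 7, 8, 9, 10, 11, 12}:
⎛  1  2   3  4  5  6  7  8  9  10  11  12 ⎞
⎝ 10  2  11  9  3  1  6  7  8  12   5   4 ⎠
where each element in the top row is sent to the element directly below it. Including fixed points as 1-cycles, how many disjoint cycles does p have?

3

The cycle decomposition is (1 10 12 4 9 8 7 6)(2)(3 11 5), which has 3 cycles (counting 1-cycles).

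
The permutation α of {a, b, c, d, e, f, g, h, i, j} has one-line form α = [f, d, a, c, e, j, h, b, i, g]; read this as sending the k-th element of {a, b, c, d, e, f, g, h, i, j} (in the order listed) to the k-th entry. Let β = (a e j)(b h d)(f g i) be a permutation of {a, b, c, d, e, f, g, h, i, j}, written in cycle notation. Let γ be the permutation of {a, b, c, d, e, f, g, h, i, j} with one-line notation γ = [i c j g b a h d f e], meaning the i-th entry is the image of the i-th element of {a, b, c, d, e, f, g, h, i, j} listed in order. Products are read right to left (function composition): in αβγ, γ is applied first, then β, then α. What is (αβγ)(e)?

b

(αβγ)(e) = α(β(γ(e))). γ(e) = b, then β(b) = h, then α(h) = b, so the result is b.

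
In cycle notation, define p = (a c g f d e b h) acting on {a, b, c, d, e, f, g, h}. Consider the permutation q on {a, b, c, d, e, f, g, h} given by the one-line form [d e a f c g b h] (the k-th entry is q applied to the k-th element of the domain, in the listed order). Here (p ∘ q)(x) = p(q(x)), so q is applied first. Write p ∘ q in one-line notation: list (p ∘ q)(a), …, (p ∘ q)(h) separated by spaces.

e b c d g f h a

(p ∘ q)(x) = p(q(x)). Computing each image: p(q(a)) = p(d) = e, p(q(b)) = p(e) = b, p(q(c)) = p(a) = c, p(q(d)) = p(f) = d, p(q(e)) = p(c) = g, p(q(f)) = p(g) = f, p(q(g)) = p(b) = h, p(q(h)) = p(h) = a.
Hence p ∘ q = [e b c d g f h a].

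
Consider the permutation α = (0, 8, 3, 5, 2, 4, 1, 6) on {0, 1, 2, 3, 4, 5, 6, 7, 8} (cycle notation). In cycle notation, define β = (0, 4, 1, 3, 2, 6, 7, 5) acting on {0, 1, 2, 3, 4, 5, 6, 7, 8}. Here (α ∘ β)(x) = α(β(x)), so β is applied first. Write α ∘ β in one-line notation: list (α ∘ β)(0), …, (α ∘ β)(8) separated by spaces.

(α ∘ β)(x) = α(β(x)). Computing each image: α(β(0)) = α(4) = 1, α(β(1)) = α(3) = 5, α(β(2)) = α(6) = 0, α(β(3)) = α(2) = 4, α(β(4)) = α(1) = 6, α(β(5)) = α(0) = 8, α(β(6)) = α(7) = 7, α(β(7)) = α(5) = 2, α(β(8)) = α(8) = 3.
Hence α ∘ β = [1 5 0 4 6 8 7 2 3].

1 5 0 4 6 8 7 2 3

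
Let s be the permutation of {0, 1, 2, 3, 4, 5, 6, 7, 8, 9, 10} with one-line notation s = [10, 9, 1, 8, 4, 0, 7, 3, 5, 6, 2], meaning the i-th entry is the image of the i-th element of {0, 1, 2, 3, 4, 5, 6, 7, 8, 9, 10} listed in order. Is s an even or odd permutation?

odd

In disjoint-cycle form the cycle lengths are 10, 1.
A cycle is odd iff its length is even; s has 1 even-length cycle, so sgn(s) = (−1)^1 and s is odd.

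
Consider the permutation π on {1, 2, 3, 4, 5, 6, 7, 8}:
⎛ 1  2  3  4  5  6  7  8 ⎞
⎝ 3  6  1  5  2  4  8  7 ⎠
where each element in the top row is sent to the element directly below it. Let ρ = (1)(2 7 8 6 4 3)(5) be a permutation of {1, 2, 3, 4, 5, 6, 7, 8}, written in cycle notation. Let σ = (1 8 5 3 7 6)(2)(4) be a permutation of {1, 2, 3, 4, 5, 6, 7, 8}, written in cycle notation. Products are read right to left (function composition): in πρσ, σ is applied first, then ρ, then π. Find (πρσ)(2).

Apply the permutations in order: σ(2) = 2, then ρ(2) = 7, then π(7) = 8. So (πρσ)(2) = 8.

8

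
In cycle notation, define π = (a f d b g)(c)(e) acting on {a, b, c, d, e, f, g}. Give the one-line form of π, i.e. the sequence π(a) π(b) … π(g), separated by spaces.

Image by image: a↦f, b↦g, c↦c, d↦b, e↦e, f↦d, g↦a.
Listing these in domain order gives f g c b e d a.

f g c b e d a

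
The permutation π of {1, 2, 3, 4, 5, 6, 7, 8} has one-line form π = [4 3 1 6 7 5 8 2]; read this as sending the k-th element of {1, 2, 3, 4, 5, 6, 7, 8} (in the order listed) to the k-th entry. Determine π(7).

7 is element number 7 of the domain, and entry number 7 of the one-line form is 8, so π(7) = 8.

8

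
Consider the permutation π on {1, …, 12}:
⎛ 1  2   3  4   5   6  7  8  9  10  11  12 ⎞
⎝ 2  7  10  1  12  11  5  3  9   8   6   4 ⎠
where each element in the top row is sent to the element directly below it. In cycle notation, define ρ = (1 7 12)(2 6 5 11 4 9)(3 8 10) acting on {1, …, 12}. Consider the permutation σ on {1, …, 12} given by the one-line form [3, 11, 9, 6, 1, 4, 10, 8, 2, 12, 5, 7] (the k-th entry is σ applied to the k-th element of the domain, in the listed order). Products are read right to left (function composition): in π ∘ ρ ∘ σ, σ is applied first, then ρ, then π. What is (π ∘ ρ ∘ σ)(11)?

(π ∘ ρ ∘ σ)(11) = π(ρ(σ(11))). σ(11) = 5, then ρ(5) = 11, then π(11) = 6, so the result is 6.

6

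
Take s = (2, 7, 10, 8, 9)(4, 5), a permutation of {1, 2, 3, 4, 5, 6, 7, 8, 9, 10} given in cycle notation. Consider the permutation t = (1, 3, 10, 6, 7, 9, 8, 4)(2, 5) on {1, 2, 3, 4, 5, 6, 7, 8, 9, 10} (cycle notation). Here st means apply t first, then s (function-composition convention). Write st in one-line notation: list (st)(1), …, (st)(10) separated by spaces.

3 4 8 1 7 10 2 5 9 6

For each element, apply t then s: 1 → 3 → 3; 2 → 5 → 4; 3 → 10 → 8; 4 → 1 → 1; 5 → 2 → 7; 6 → 7 → 10; 7 → 9 → 2; 8 → 4 → 5; 9 → 8 → 9; 10 → 6 → 6.
So st in one-line form is 3 4 8 1 7 10 2 5 9 6.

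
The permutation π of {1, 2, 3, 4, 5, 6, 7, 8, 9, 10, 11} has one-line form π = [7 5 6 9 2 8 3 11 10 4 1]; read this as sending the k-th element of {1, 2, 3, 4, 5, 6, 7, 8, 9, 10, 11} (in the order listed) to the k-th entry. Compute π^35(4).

Tracing 4 → 9 → … returns to 4 after 3 steps, so 4 lies in a 3-cycle (4, 9, 10).
Since the cycle has length 3, π^35 acts on it the same as π^2 (35 mod 3 = 2).
Stepping 2 places around the cycle: 4 → 9 → 10.

10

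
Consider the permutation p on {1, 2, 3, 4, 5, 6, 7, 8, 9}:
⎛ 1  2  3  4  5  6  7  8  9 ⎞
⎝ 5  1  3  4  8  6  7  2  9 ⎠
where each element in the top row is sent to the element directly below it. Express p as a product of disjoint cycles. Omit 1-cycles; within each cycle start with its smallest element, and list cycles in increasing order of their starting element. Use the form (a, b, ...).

(1, 5, 8, 2)

From 1: 1 → 5 → 8 → 2 → 1, closing the cycle (1, 5, 8, 2).
Continuing from each remaining unvisited element yields (1, 5, 8, 2).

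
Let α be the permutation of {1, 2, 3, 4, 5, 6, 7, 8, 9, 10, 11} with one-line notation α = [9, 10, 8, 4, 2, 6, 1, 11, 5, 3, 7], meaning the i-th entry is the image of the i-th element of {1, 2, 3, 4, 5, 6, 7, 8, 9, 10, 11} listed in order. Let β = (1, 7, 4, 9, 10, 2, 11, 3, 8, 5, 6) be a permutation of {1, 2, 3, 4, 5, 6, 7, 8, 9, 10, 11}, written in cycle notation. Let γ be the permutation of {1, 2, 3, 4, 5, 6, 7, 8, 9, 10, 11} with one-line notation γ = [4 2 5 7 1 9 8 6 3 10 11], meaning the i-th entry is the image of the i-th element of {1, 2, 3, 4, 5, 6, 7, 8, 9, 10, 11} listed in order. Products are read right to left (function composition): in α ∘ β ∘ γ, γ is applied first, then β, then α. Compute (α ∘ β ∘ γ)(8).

9

(α ∘ β ∘ γ)(8) = α(β(γ(8))). γ(8) = 6, then β(6) = 1, then α(1) = 9, so the result is 9.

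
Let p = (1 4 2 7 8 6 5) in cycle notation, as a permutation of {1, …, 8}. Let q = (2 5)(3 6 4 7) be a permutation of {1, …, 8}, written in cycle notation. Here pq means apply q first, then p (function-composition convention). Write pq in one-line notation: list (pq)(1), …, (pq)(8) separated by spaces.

4 1 5 8 7 2 3 6

Chase each element through q then p: 1 → 1 → 4; 2 → 5 → 1; 3 → 6 → 5; 4 → 7 → 8; 5 → 2 → 7; 6 → 4 → 2; 7 → 3 → 3; 8 → 8 → 6.
Collecting the images, pq = [4 1 5 8 7 2 3 6].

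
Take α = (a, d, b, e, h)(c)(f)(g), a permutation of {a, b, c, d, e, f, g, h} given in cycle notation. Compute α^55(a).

a lies in the 5-cycle (a, d, b, e, h).
Since the cycle has length 5, α^55 acts on it the same as α^0 (55 mod 5 = 0).
So α^55(a) = a.

a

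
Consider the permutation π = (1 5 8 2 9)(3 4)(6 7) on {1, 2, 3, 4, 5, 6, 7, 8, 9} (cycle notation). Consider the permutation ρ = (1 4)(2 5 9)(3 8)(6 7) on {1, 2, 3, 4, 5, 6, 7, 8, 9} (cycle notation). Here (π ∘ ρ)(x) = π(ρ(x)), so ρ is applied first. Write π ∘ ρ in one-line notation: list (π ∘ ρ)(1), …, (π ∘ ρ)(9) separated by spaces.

(π ∘ ρ)(x) = π(ρ(x)). Computing each image: π(ρ(1)) = π(4) = 3, π(ρ(2)) = π(5) = 8, π(ρ(3)) = π(8) = 2, π(ρ(4)) = π(1) = 5, π(ρ(5)) = π(9) = 1, π(ρ(6)) = π(7) = 6, π(ρ(7)) = π(6) = 7, π(ρ(8)) = π(3) = 4, π(ρ(9)) = π(2) = 9.
Hence π ∘ ρ = [3 8 2 5 1 6 7 4 9].

3 8 2 5 1 6 7 4 9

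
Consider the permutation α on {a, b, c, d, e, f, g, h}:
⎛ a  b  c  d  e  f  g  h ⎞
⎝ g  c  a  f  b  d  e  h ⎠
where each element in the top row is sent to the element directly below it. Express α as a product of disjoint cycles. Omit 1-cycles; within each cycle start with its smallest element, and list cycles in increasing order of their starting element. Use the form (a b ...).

Iterating α from a gives a → g → e → b → c → a; that is the 5-cycle (a g e b c).
Repeating from the next unused element and collecting all non-trivial cycles gives (a g e b c)(d f).

(a g e b c)(d f)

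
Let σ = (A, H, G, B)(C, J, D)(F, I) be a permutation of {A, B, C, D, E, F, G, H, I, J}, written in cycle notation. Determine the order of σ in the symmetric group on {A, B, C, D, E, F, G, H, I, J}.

12

The cycle type of σ is (4, 3, 2, 1).
The order of σ is the least common multiple of its cycle lengths: lcm(4, 3, 2) = 12.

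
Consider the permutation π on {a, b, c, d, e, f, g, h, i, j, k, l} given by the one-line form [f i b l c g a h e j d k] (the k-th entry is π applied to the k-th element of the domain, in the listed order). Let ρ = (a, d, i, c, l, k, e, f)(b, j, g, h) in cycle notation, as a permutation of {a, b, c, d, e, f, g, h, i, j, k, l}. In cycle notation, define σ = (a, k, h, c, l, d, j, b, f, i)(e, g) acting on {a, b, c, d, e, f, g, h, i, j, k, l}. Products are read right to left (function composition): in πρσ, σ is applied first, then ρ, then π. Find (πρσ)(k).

Chase k: σ(k) = h; ρ(h) = b; π(b) = i. Hence (πρσ)(k) = i.

i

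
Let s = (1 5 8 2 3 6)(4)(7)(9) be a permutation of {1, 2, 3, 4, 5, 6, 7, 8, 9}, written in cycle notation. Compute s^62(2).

2 lies in the 6-cycle (1 5 8 2 3 6).
Powers repeat with period 6 on this cycle, and 62 mod 6 = 2, so s^62(2) = s^2(2).
Stepping 2 places around the cycle: 2 → 3 → 6.

6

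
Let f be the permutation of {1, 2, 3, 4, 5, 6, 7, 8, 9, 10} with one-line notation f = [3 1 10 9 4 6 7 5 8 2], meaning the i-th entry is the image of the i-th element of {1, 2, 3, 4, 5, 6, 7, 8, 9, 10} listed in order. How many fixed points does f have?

The fixed points (elements with f(x) = x) are {6, 7}, so there are 2.

2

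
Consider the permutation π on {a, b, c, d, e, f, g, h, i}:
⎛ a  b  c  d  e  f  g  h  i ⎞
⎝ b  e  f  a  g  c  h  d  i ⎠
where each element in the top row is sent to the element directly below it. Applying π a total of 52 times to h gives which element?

e

Tracing h → d → … returns to h after 6 steps, so h lies in a 6-cycle (a b e g h d).
On a 6-cycle, π^6 is the identity, so π^52 = π^4 there (52 ≡ 4 mod 6).
Advancing 4 steps from h: h → d → a → b → e.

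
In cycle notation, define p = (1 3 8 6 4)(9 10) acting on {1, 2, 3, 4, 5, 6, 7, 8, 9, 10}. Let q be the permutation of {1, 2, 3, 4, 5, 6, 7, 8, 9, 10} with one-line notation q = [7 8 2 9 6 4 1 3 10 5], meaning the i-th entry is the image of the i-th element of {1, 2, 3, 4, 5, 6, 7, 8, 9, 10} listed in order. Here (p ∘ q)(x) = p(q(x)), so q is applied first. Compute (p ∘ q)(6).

q(6) = 4, then p(4) = 1; composing gives (p ∘ q)(6) = 1.

1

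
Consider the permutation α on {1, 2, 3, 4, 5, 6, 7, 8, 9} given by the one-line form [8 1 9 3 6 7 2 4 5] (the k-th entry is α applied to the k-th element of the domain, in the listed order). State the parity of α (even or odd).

even

In disjoint-cycle form the cycle lengths are 9.
A cycle is odd iff its length is even; α has 0 even-length cycles, so sgn(α) = (−1)^0 and α is even.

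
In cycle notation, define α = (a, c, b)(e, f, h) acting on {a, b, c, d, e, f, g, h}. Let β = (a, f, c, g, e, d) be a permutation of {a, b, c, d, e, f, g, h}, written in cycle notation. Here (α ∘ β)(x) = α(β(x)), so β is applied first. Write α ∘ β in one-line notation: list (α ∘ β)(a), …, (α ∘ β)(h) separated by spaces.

h a g c d b f e

Chase each element through β then α: a → f → h; b → b → a; c → g → g; d → a → c; e → d → d; f → c → b; g → e → f; h → h → e.
Collecting the images, α ∘ β = [h a g c d b f e].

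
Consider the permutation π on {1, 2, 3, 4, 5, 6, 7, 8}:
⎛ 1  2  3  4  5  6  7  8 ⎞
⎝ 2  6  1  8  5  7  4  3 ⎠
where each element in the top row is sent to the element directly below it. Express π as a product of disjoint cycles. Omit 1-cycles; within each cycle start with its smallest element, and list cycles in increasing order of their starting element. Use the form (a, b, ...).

Start at 1 and follow images: 1 → 2 → 6 → 7 → 4 → 8 → 3 → 1, giving the cycle (1, 2, 6, 7, 4, 8, 3).
Repeating from the next unused element and collecting all non-trivial cycles gives (1, 2, 6, 7, 4, 8, 3).

(1, 2, 6, 7, 4, 8, 3)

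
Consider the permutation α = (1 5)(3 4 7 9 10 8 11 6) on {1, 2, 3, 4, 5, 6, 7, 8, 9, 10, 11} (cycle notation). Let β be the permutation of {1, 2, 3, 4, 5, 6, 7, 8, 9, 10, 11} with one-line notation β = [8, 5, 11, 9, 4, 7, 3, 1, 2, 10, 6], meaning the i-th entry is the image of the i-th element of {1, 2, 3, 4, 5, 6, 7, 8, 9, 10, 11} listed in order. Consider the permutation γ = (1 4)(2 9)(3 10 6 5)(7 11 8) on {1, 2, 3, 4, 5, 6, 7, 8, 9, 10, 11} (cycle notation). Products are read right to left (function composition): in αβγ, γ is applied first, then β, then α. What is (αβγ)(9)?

Chase 9: γ(9) = 2; β(2) = 5; α(5) = 1. Hence (αβγ)(9) = 1.

1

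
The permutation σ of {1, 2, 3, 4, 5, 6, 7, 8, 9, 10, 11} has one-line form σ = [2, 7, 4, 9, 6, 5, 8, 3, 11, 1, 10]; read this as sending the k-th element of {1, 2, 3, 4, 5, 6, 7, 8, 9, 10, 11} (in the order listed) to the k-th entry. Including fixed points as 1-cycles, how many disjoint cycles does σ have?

2

The cycle decomposition is (1 2 7 8 3 4 9 11 10)(5 6), which has 2 cycles (counting 1-cycles).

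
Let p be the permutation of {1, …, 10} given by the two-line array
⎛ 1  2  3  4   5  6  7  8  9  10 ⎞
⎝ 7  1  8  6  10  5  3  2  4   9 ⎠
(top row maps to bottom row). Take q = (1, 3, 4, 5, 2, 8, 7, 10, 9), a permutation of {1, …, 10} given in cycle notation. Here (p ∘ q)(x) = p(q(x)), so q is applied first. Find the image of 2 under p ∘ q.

(p ∘ q)(2) = p(q(2)). q(2) = 8, then p(8) = 2. So (p ∘ q)(2) = 2.

2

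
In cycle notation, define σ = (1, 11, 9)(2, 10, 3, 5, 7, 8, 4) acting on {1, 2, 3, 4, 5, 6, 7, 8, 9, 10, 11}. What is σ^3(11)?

11

11 lies in the 3-cycle (1, 11, 9).
Powers repeat with period 3 on this cycle, and 3 mod 3 = 0, so σ^3(11) = σ^0(11).
So σ^3(11) = 11.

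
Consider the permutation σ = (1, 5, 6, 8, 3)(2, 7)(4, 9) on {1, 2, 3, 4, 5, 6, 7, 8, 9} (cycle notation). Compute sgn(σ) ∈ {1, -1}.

1

The cycle lengths are 5, 2, 2.
A cycle of length ℓ contributes ℓ−1 transpositions, so σ is a product of 4 + 1 + 1 = 6 transpositions — even.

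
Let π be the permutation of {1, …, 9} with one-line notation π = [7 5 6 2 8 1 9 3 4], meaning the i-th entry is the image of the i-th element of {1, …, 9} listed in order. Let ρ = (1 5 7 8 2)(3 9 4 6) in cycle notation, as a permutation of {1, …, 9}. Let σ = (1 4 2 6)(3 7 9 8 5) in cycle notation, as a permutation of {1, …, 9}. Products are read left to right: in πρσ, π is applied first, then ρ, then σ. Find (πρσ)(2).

(πρσ)(2) = σ(ρ(π(2))). π(2) = 5, then ρ(5) = 7, then σ(7) = 9, so the result is 9.

9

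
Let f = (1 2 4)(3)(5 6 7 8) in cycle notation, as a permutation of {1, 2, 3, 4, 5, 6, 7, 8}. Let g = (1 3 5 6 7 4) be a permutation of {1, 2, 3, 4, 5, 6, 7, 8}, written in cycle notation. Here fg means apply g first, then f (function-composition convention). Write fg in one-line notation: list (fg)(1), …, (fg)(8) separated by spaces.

3 4 6 2 7 8 1 5

(fg)(x) = f(g(x)). Computing each image: f(g(1)) = f(3) = 3, f(g(2)) = f(2) = 4, f(g(3)) = f(5) = 6, f(g(4)) = f(1) = 2, f(g(5)) = f(6) = 7, f(g(6)) = f(7) = 8, f(g(7)) = f(4) = 1, f(g(8)) = f(8) = 5.
Hence fg = [3 4 6 2 7 8 1 5].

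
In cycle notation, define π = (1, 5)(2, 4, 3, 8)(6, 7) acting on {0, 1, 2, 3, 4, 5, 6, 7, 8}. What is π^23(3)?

4

3 lies in the 4-cycle (2, 4, 3, 8).
Since the cycle has length 4, π^23 acts on it the same as π^3 (23 mod 4 = 3).
Advancing 3 steps from 3: 3 → 8 → 2 → 4.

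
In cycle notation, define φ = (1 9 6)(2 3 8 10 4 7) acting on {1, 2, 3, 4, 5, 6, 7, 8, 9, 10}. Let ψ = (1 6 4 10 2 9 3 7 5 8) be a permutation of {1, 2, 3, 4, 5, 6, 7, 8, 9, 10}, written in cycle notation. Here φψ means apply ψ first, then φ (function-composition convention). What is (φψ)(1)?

1

(φψ)(1) = φ(ψ(1)). ψ(1) = 6, then φ(6) = 1. So (φψ)(1) = 1.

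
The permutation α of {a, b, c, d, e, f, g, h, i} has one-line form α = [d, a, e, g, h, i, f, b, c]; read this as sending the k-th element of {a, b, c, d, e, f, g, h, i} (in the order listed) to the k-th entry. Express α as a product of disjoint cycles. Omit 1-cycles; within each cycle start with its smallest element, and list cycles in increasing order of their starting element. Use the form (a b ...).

Start at a and follow images: a → d → g → f → i → c → e → h → b → a, giving the cycle (a d g f i c e h b).
Repeating from the next unused element and collecting all non-trivial cycles gives (a d g f i c e h b).

(a d g f i c e h b)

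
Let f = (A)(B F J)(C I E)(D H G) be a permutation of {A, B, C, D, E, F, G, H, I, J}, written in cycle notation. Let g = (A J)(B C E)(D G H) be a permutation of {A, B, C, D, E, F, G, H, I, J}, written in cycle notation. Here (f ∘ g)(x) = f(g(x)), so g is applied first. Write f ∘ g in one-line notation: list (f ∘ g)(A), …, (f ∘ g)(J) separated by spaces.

B I C D F J G H E A

(f ∘ g)(x) = f(g(x)). Computing each image: f(g(A)) = f(J) = B, f(g(B)) = f(C) = I, f(g(C)) = f(E) = C, f(g(D)) = f(G) = D, f(g(E)) = f(B) = F, f(g(F)) = f(F) = J, f(g(G)) = f(H) = G, f(g(H)) = f(D) = H, f(g(I)) = f(I) = E, f(g(J)) = f(A) = A.
Hence f ∘ g = [B I C D F J G H E A].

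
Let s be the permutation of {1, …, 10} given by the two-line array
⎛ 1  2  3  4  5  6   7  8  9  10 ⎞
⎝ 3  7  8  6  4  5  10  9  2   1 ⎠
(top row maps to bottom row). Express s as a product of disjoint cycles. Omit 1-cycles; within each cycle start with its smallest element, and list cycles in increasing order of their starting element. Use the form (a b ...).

Start at 1 and follow images: 1 → 3 → 8 → 9 → 2 → 7 → 10 → 1, giving the cycle (1 3 8 9 2 7 10).
Continuing from each remaining unvisited element yields (1 3 8 9 2 7 10)(4 6 5).

(1 3 8 9 2 7 10)(4 6 5)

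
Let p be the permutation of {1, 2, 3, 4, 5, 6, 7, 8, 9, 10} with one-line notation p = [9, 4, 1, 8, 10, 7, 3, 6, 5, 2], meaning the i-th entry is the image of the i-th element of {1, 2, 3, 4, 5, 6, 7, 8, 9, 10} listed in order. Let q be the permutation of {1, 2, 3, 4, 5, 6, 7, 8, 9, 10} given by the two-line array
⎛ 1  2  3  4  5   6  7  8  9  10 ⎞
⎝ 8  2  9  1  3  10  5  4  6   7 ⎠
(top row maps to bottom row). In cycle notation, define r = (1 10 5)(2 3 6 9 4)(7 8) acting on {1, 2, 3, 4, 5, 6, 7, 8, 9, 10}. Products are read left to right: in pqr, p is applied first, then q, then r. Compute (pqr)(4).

2

(pqr)(4) = r(q(p(4))). p(4) = 8, then q(8) = 4, then r(4) = 2, so the result is 2.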